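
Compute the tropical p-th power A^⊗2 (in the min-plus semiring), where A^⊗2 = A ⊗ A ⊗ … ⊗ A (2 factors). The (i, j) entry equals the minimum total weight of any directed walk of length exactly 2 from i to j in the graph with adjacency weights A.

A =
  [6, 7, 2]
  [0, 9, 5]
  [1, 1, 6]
A^⊗2 =
  [3, 3, 8]
  [6, 6, 2]
  [1, 7, 3]

Each entry (A^⊗2)_ij equals the minimum over all length-2 walks i = v_0 → v_1 → … → v_2 = j of Σ_t A[v_t][v_{t+1}]. For example, for (i, j) = (0, 2) we minimise over 3 possible intermediate vertex sequences; the minimum is 8, attained along the walk 0 → 0 → 2.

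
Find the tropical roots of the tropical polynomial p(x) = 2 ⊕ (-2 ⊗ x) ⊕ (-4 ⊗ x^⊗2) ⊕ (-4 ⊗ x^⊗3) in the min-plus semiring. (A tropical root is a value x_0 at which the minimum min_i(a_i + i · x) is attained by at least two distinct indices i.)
Roots: {0, 2, 4}

Each tropical root is a break point of the lower envelope of the lines y = a_i + i · x (there are 4 lines, with slopes 0, 1, ..., 3). Only the lines that attain the minimum somewhere contribute to roots; other lines are dominated. Here the surviving (envelope) indices are i = 3, i = 2, i = 1, i = 0.
Intersections between consecutive envelope lines give the roots: for adjacent envelope indices i < j the intersection is x = (a_i − a_j) / (j − i). Reading off the sorted break points: {0, 2, 4}.
Verification: at each break x_0, at least two indices attain the minimum of min_i(a_i + i · x_0).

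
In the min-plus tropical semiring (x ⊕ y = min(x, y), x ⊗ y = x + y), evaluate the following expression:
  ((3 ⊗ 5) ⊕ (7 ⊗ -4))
((3 ⊗ 5) ⊕ (7 ⊗ -4)) = 3

Expand innermost to outermost. Recall ⊕ takes the minimum of its arguments and ⊗ takes their sum. Working out the expression ((3 ⊗ 5) ⊕ (7 ⊗ -4)) gives 3.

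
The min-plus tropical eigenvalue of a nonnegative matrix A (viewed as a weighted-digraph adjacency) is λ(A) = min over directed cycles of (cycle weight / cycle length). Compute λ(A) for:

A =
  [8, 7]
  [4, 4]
λ(A) = 4

Enumerate directed cycles and compute their means (weight / length). Sample:
  cycle 0 → 0: weight = 8, length = 1, mean = 8/1 ≈ 8.000
  cycle 1 → 1: weight = 4, length = 1, mean = 4/1 ≈ 4.000
  cycle 0 → 1 → 0: weight = 11, length = 2, mean = 11/2 ≈ 5.500
  cycle 1 → 0 → 1: weight = 11, length = 2, mean = 11/2 ≈ 5.500
Minimum mean = 4.000, attained e.g. along the cycle 1 → 1 with weight 4 and length 1. So λ(A) = 4/1 = 4.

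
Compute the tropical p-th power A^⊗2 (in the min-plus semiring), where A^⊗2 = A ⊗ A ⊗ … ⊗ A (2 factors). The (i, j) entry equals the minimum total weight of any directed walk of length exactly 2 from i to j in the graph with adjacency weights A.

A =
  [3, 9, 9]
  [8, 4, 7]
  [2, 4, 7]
A^⊗2 =
  [6, 12, 12]
  [9, 8, 11]
  [5, 8, 11]

Each entry (A^⊗2)_ij equals the minimum over all length-2 walks i = v_0 → v_1 → … → v_2 = j of Σ_t A[v_t][v_{t+1}]. For example, for (i, j) = (0, 2) we minimise over 3 possible intermediate vertex sequences; the minimum is 12, attained along the walk 0 → 0 → 2.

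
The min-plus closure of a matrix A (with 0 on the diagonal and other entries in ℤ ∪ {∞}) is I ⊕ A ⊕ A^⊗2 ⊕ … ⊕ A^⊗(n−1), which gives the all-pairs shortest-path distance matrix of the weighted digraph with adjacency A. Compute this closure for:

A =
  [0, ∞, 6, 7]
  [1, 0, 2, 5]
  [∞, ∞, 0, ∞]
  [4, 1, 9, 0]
Closure =
  [0, 8, 6, 7]
  [1, 0, 2, 5]
  [∞, ∞, 0, ∞]
  [2, 1, 3, 0]

This is the Floyd-Warshall all-pairs shortest-path computation. For each intermediate vertex k = 0, 1, …, 3, update dist[i][j] ← min(dist[i][j], dist[i][k] + dist[k][j]). The final matrix gives, for each (i, j), the minimum total weight of any directed path from i to j (possibly empty when i = j).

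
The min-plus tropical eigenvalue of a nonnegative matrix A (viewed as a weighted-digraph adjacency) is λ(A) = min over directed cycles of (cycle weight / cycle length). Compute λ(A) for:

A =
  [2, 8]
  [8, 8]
λ(A) = 2

Enumerate directed cycles and compute their means (weight / length). Sample:
  cycle 0 → 0: weight = 2, length = 1, mean = 2/1 ≈ 2.000
  cycle 1 → 1: weight = 8, length = 1, mean = 8/1 ≈ 8.000
  cycle 0 → 1 → 0: weight = 16, length = 2, mean = 16/2 ≈ 8.000
  cycle 1 → 0 → 1: weight = 16, length = 2, mean = 16/2 ≈ 8.000
Minimum mean = 2.000, attained e.g. along the cycle 0 → 0 with weight 2 and length 1. So λ(A) = 2/1 = 2.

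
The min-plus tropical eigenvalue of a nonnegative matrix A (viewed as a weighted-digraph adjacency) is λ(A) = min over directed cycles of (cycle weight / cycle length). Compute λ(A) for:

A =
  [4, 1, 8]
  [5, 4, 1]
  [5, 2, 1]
λ(A) = 1

Enumerate directed cycles and compute their means (weight / length). Sample:
  cycle 0 → 0: weight = 4, length = 1, mean = 4/1 ≈ 4.000
  cycle 1 → 1: weight = 4, length = 1, mean = 4/1 ≈ 4.000
  cycle 2 → 2: weight = 1, length = 1, mean = 1/1 ≈ 1.000
  cycle 0 → 1 → 0: weight = 6, length = 2, mean = 6/2 ≈ 3.000
  cycle 0 → 2 → 0: weight = 13, length = 2, mean = 13/2 ≈ 6.500
  cycle 1 → 0 → 1: weight = 6, length = 2, mean = 6/2 ≈ 3.000
Minimum mean = 1.000, attained e.g. along the cycle 2 → 2 with weight 1 and length 1. So λ(A) = 1/1 = 1.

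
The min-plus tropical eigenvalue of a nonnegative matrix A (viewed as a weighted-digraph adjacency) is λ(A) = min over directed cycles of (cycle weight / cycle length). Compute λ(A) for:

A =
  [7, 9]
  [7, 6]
λ(A) = 6

Enumerate directed cycles and compute their means (weight / length). Sample:
  cycle 0 → 0: weight = 7, length = 1, mean = 7/1 ≈ 7.000
  cycle 1 → 1: weight = 6, length = 1, mean = 6/1 ≈ 6.000
  cycle 0 → 1 → 0: weight = 16, length = 2, mean = 16/2 ≈ 8.000
  cycle 1 → 0 → 1: weight = 16, length = 2, mean = 16/2 ≈ 8.000
Minimum mean = 6.000, attained e.g. along the cycle 1 → 1 with weight 6 and length 1. So λ(A) = 6/1 = 6.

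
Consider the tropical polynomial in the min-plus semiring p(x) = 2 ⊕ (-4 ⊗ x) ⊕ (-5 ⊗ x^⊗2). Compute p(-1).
p(-1) = -7

A tropical monomial a ⊗ x^⊗i evaluates to a + i · x. Evaluating each term at x = -1:
  Term 0 contributes 2 + 0 · -1 = 2
  Term 1 contributes -4 + 1 · -1 = -5
  Term 2 contributes -5 + 2 · -1 = -7
p(-1) = ⊕ of these = min[2, -5, -7] = -7.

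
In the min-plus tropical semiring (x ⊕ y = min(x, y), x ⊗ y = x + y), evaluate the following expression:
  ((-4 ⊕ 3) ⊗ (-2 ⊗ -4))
((-4 ⊕ 3) ⊗ (-2 ⊗ -4)) = -10

Expand innermost to outermost. Recall ⊕ takes the minimum of its arguments and ⊗ takes their sum. Working out the expression ((-4 ⊕ 3) ⊗ (-2 ⊗ -4)) gives -10.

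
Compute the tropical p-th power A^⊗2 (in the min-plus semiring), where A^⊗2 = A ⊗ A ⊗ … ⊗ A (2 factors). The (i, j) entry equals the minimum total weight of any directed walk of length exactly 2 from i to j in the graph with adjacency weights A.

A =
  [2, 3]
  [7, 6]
A^⊗2 =
  [4, 5]
  [9, 10]

Each entry (A^⊗2)_ij equals the minimum over all length-2 walks i = v_0 → v_1 → … → v_2 = j of Σ_t A[v_t][v_{t+1}]. For example, for (i, j) = (0, 1) we minimise over 2 possible intermediate vertex sequences; the minimum is 5, attained along the walk 0 → 0 → 1.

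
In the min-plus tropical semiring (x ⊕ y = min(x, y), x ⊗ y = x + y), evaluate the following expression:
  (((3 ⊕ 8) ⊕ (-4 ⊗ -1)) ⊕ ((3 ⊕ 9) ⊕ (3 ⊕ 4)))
(((3 ⊕ 8) ⊕ (-4 ⊗ -1)) ⊕ ((3 ⊕ 9) ⊕ (3 ⊕ 4))) = -5

Expand innermost to outermost. Recall ⊕ takes the minimum of its arguments and ⊗ takes their sum. Working out the expression (((3 ⊕ 8) ⊕ (-4 ⊗ -1)) ⊕ ((3 ⊕ 9) ⊕ (3 ⊕ 4))) gives -5.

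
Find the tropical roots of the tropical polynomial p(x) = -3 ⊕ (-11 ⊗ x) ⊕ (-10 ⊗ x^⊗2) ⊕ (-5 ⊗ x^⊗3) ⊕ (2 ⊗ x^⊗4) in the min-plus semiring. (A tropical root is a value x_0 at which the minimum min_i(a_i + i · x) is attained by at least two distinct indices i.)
Roots: {-7, -5, -1, 8}

Each tropical root is a break point of the lower envelope of the lines y = a_i + i · x (there are 5 lines, with slopes 0, 1, ..., 4). Only the lines that attain the minimum somewhere contribute to roots; other lines are dominated. Here the surviving (envelope) indices are i = 4, i = 3, i = 2, i = 1, i = 0.
Intersections between consecutive envelope lines give the roots: for adjacent envelope indices i < j the intersection is x = (a_i − a_j) / (j − i). Reading off the sorted break points: {-7, -5, -1, 8}.
Verification: at each break x_0, at least two indices attain the minimum of min_i(a_i + i · x_0).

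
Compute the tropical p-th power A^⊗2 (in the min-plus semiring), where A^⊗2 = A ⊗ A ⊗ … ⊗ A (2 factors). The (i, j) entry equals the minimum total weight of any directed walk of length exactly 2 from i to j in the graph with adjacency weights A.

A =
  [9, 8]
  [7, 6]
A^⊗2 =
  [15, 14]
  [13, 12]

Each entry (A^⊗2)_ij equals the minimum over all length-2 walks i = v_0 → v_1 → … → v_2 = j of Σ_t A[v_t][v_{t+1}]. For example, for (i, j) = (0, 1) we minimise over 2 possible intermediate vertex sequences; the minimum is 14, attained along the walk 0 → 1 → 1.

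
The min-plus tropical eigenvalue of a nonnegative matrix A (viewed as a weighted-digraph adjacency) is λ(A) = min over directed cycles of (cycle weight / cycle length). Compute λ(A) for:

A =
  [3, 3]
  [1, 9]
λ(A) = 2

Enumerate directed cycles and compute their means (weight / length). Sample:
  cycle 0 → 0: weight = 3, length = 1, mean = 3/1 ≈ 3.000
  cycle 1 → 1: weight = 9, length = 1, mean = 9/1 ≈ 9.000
  cycle 0 → 1 → 0: weight = 4, length = 2, mean = 4/2 ≈ 2.000
  cycle 1 → 0 → 1: weight = 4, length = 2, mean = 4/2 ≈ 2.000
Minimum mean = 2.000, attained e.g. along the cycle 0 → 1 → 0 with weight 4 and length 2. So λ(A) = 4/2 = 2.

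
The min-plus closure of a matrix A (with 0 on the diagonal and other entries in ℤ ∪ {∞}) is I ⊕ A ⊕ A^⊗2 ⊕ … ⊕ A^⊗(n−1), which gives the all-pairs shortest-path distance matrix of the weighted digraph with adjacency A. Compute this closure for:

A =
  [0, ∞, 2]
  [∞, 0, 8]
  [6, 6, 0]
Closure =
  [0, 8, 2]
  [14, 0, 8]
  [6, 6, 0]

This is the Floyd-Warshall all-pairs shortest-path computation. For each intermediate vertex k = 0, 1, …, 2, update dist[i][j] ← min(dist[i][j], dist[i][k] + dist[k][j]). The final matrix gives, for each (i, j), the minimum total weight of any directed path from i to j (possibly empty when i = j).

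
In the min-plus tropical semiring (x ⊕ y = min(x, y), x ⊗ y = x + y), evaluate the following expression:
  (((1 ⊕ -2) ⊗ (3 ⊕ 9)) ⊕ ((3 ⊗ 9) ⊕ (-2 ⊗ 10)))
(((1 ⊕ -2) ⊗ (3 ⊕ 9)) ⊕ ((3 ⊗ 9) ⊕ (-2 ⊗ 10))) = 1

Expand innermost to outermost. Recall ⊕ takes the minimum of its arguments and ⊗ takes their sum. Working out the expression (((1 ⊕ -2) ⊗ (3 ⊕ 9)) ⊕ ((3 ⊗ 9) ⊕ (-2 ⊗ 10))) gives 1.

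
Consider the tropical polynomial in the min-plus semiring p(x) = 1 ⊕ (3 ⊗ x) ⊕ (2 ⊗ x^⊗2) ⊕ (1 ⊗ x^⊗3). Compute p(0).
p(0) = 1

A tropical monomial a ⊗ x^⊗i evaluates to a + i · x. Evaluating each term at x = 0:
  Term 0 contributes 1 + 0 · 0 = 1
  Term 1 contributes 3 + 1 · 0 = 3
  Term 2 contributes 2 + 2 · 0 = 2
  Term 3 contributes 1 + 3 · 0 = 1
p(0) = ⊕ of these = min[1, 3, 2, 1] = 1.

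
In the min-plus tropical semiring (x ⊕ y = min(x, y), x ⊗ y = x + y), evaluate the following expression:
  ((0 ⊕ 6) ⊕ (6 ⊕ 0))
((0 ⊕ 6) ⊕ (6 ⊕ 0)) = 0

Expand innermost to outermost. Recall ⊕ takes the minimum of its arguments and ⊗ takes their sum. Working out the expression ((0 ⊕ 6) ⊕ (6 ⊕ 0)) gives 0.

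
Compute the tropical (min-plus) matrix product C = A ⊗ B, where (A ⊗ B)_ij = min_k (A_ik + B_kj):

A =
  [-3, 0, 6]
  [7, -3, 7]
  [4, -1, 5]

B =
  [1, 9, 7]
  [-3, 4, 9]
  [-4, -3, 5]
A ⊗ B =
  [-3, 3, 4]
  [-6, 1, 6]
  [-4, 2, 8]

Apply the min-plus product entry-by-entry:
  C[0][0] = min over k of (A[0][0] + B[0][0] = -3 + 1 = -2, A[0][1] + B[1][0] = 0 + -3 = -3, A[0][2] + B[2][0] = 6 + -4 = 2) = -3 (attained at k = 1)
  C[0][1] = min over k of (A[0][0] + B[0][1] = -3 + 9 = 6, A[0][1] + B[1][1] = 0 + 4 = 4, A[0][2] + B[2][1] = 6 + -3 = 3) = 3 (attained at k = 2)
  C[0][2] = min over k of (A[0][0] + B[0][2] = -3 + 7 = 4, A[0][1] + B[1][2] = 0 + 9 = 9, A[0][2] + B[2][2] = 6 + 5 = 11) = 4 (attained at k = 0)
  C[1][0] = min over k of (A[1][0] + B[0][0] = 7 + 1 = 8, A[1][1] + B[1][0] = -3 + -3 = -6, A[1][2] + B[2][0] = 7 + -4 = 3) = -6 (attained at k = 1)
  C[1][1] = min over k of (A[1][0] + B[0][1] = 7 + 9 = 16, A[1][1] + B[1][1] = -3 + 4 = 1, A[1][2] + B[2][1] = 7 + -3 = 4) = 1 (attained at k = 1)
  C[1][2] = min over k of (A[1][0] + B[0][2] = 7 + 7 = 14, A[1][1] + B[1][2] = -3 + 9 = 6, A[1][2] + B[2][2] = 7 + 5 = 12) = 6 (attained at k = 1)
  C[2][0] = min over k of (A[2][0] + B[0][0] = 4 + 1 = 5, A[2][1] + B[1][0] = -1 + -3 = -4, A[2][2] + B[2][0] = 5 + -4 = 1) = -4 (attained at k = 1)
  C[2][1] = min over k of (A[2][0] + B[0][1] = 4 + 9 = 13, A[2][1] + B[1][1] = -1 + 4 = 3, A[2][2] + B[2][1] = 5 + -3 = 2) = 2 (attained at k = 2)
  C[2][2] = min over k of (A[2][0] + B[0][2] = 4 + 7 = 11, A[2][1] + B[1][2] = -1 + 9 = 8, A[2][2] + B[2][2] = 5 + 5 = 10) = 8 (attained at k = 1)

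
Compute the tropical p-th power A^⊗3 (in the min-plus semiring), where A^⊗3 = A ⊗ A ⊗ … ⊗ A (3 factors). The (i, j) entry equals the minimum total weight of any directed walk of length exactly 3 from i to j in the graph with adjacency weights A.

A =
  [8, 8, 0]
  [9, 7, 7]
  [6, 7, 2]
A^⊗3 =
  [8, 9, 4]
  [15, 16, 11]
  [10, 11, 6]

Each entry (A^⊗3)_ij equals the minimum over all length-3 walks i = v_0 → v_1 → … → v_3 = j of Σ_t A[v_t][v_{t+1}]. For example, for (i, j) = (0, 2) we minimise over 9 possible intermediate vertex sequences; the minimum is 4, attained along the walk 0 → 2 → 2 → 2.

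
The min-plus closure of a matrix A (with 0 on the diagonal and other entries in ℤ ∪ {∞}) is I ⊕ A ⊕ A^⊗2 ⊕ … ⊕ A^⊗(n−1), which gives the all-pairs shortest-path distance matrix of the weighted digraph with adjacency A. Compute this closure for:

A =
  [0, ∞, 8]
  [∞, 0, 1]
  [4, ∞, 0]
Closure =
  [0, ∞, 8]
  [5, 0, 1]
  [4, ∞, 0]

This is the Floyd-Warshall all-pairs shortest-path computation. For each intermediate vertex k = 0, 1, …, 2, update dist[i][j] ← min(dist[i][j], dist[i][k] + dist[k][j]). The final matrix gives, for each (i, j), the minimum total weight of any directed path from i to j (possibly empty when i = j).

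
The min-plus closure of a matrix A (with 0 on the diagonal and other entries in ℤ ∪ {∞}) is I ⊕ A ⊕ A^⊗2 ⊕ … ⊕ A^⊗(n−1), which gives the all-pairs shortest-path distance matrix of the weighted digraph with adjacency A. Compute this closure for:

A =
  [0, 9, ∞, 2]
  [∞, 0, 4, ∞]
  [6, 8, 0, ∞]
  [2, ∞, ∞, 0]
Closure =
  [0, 9, 13, 2]
  [10, 0, 4, 12]
  [6, 8, 0, 8]
  [2, 11, 15, 0]

This is the Floyd-Warshall all-pairs shortest-path computation. For each intermediate vertex k = 0, 1, …, 3, update dist[i][j] ← min(dist[i][j], dist[i][k] + dist[k][j]). The final matrix gives, for each (i, j), the minimum total weight of any directed path from i to j (possibly empty when i = j).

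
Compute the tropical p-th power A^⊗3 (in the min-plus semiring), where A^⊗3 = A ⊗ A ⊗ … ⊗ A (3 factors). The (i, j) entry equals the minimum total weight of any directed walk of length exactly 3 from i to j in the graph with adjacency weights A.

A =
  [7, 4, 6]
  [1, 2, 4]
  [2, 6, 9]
A^⊗3 =
  [7, 8, 10]
  [5, 6, 8]
  [7, 8, 10]

Each entry (A^⊗3)_ij equals the minimum over all length-3 walks i = v_0 → v_1 → … → v_3 = j of Σ_t A[v_t][v_{t+1}]. For example, for (i, j) = (0, 2) we minimise over 9 possible intermediate vertex sequences; the minimum is 10, attained along the walk 0 → 1 → 1 → 2.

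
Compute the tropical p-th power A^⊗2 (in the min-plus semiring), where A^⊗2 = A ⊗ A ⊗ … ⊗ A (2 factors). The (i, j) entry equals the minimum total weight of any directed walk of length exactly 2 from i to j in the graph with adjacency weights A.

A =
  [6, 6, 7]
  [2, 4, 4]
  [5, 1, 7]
A^⊗2 =
  [8, 8, 10]
  [6, 5, 8]
  [3, 5, 5]

Each entry (A^⊗2)_ij equals the minimum over all length-2 walks i = v_0 → v_1 → … → v_2 = j of Σ_t A[v_t][v_{t+1}]. For example, for (i, j) = (0, 2) we minimise over 3 possible intermediate vertex sequences; the minimum is 10, attained along the walk 0 → 1 → 2.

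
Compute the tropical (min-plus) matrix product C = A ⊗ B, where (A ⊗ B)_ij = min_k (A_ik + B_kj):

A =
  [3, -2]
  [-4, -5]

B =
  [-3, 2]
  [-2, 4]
A ⊗ B =
  [-4, 2]
  [-7, -2]

Apply the min-plus product entry-by-entry:
  C[0][0] = min over k of (A[0][0] + B[0][0] = 3 + -3 = 0, A[0][1] + B[1][0] = -2 + -2 = -4) = -4 (attained at k = 1)
  C[0][1] = min over k of (A[0][0] + B[0][1] = 3 + 2 = 5, A[0][1] + B[1][1] = -2 + 4 = 2) = 2 (attained at k = 1)
  C[1][0] = min over k of (A[1][0] + B[0][0] = -4 + -3 = -7, A[1][1] + B[1][0] = -5 + -2 = -7) = -7 (attained at k = 0)
  C[1][1] = min over k of (A[1][0] + B[0][1] = -4 + 2 = -2, A[1][1] + B[1][1] = -5 + 4 = -1) = -2 (attained at k = 0)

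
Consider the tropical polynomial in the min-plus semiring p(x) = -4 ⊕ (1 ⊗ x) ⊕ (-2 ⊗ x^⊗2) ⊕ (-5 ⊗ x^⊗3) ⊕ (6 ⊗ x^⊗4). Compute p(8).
p(8) = -4

A tropical monomial a ⊗ x^⊗i evaluates to a + i · x. Evaluating each term at x = 8:
  Term 0 contributes -4 + 0 · 8 = -4
  Term 1 contributes 1 + 1 · 8 = 9
  Term 2 contributes -2 + 2 · 8 = 14
  Term 3 contributes -5 + 3 · 8 = 19
  Term 4 contributes 6 + 4 · 8 = 38
p(8) = ⊕ of these = min[-4, 9, 14, 19, 38] = -4.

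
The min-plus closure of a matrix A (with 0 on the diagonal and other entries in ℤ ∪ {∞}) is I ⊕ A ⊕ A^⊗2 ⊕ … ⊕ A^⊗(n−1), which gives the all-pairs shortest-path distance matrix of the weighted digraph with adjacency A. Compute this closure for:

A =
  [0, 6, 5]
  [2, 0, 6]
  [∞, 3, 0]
Closure =
  [0, 6, 5]
  [2, 0, 6]
  [5, 3, 0]

This is the Floyd-Warshall all-pairs shortest-path computation. For each intermediate vertex k = 0, 1, …, 2, update dist[i][j] ← min(dist[i][j], dist[i][k] + dist[k][j]). The final matrix gives, for each (i, j), the minimum total weight of any directed path from i to j (possibly empty when i = j).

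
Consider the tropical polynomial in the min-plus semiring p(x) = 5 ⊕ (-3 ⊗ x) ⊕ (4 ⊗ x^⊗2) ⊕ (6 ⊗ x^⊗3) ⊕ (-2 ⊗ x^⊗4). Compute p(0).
p(0) = -3

A tropical monomial a ⊗ x^⊗i evaluates to a + i · x. Evaluating each term at x = 0:
  Term 0 contributes 5 + 0 · 0 = 5
  Term 1 contributes -3 + 1 · 0 = -3
  Term 2 contributes 4 + 2 · 0 = 4
  Term 3 contributes 6 + 3 · 0 = 6
  Term 4 contributes -2 + 4 · 0 = -2
p(0) = ⊕ of these = min[5, -3, 4, 6, -2] = -3.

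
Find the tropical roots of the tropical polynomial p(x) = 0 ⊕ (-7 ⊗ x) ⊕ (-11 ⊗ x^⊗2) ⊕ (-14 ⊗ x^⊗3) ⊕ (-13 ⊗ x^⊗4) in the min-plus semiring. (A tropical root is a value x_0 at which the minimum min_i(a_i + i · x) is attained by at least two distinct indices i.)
Roots: {-1, 3, 4, 7}

Each tropical root is a break point of the lower envelope of the lines y = a_i + i · x (there are 5 lines, with slopes 0, 1, ..., 4). Only the lines that attain the minimum somewhere contribute to roots; other lines are dominated. Here the surviving (envelope) indices are i = 4, i = 3, i = 2, i = 1, i = 0.
Intersections between consecutive envelope lines give the roots: for adjacent envelope indices i < j the intersection is x = (a_i − a_j) / (j − i). Reading off the sorted break points: {-1, 3, 4, 7}.
Verification: at each break x_0, at least two indices attain the minimum of min_i(a_i + i · x_0).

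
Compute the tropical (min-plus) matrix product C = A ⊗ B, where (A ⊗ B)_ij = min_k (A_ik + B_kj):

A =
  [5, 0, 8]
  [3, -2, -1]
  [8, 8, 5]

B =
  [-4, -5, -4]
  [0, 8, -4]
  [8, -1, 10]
A ⊗ B =
  [0, 0, -4]
  [-2, -2, -6]
  [4, 3, 4]

Apply the min-plus product entry-by-entry:
  C[0][0] = min over k of (A[0][0] + B[0][0] = 5 + -4 = 1, A[0][1] + B[1][0] = 0 + 0 = 0, A[0][2] + B[2][0] = 8 + 8 = 16) = 0 (attained at k = 1)
  C[0][1] = min over k of (A[0][0] + B[0][1] = 5 + -5 = 0, A[0][1] + B[1][1] = 0 + 8 = 8, A[0][2] + B[2][1] = 8 + -1 = 7) = 0 (attained at k = 0)
  C[0][2] = min over k of (A[0][0] + B[0][2] = 5 + -4 = 1, A[0][1] + B[1][2] = 0 + -4 = -4, A[0][2] + B[2][2] = 8 + 10 = 18) = -4 (attained at k = 1)
  C[1][0] = min over k of (A[1][0] + B[0][0] = 3 + -4 = -1, A[1][1] + B[1][0] = -2 + 0 = -2, A[1][2] + B[2][0] = -1 + 8 = 7) = -2 (attained at k = 1)
  C[1][1] = min over k of (A[1][0] + B[0][1] = 3 + -5 = -2, A[1][1] + B[1][1] = -2 + 8 = 6, A[1][2] + B[2][1] = -1 + -1 = -2) = -2 (attained at k = 0)
  C[1][2] = min over k of (A[1][0] + B[0][2] = 3 + -4 = -1, A[1][1] + B[1][2] = -2 + -4 = -6, A[1][2] + B[2][2] = -1 + 10 = 9) = -6 (attained at k = 1)
  C[2][0] = min over k of (A[2][0] + B[0][0] = 8 + -4 = 4, A[2][1] + B[1][0] = 8 + 0 = 8, A[2][2] + B[2][0] = 5 + 8 = 13) = 4 (attained at k = 0)
  C[2][1] = min over k of (A[2][0] + B[0][1] = 8 + -5 = 3, A[2][1] + B[1][1] = 8 + 8 = 16, A[2][2] + B[2][1] = 5 + -1 = 4) = 3 (attained at k = 0)
  C[2][2] = min over k of (A[2][0] + B[0][2] = 8 + -4 = 4, A[2][1] + B[1][2] = 8 + -4 = 4, A[2][2] + B[2][2] = 5 + 10 = 15) = 4 (attained at k = 0)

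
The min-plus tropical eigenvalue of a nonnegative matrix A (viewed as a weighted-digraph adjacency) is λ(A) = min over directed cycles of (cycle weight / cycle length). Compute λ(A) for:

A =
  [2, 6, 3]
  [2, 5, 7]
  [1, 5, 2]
λ(A) = 2

Enumerate directed cycles and compute their means (weight / length). Sample:
  cycle 0 → 0: weight = 2, length = 1, mean = 2/1 ≈ 2.000
  cycle 1 → 1: weight = 5, length = 1, mean = 5/1 ≈ 5.000
  cycle 2 → 2: weight = 2, length = 1, mean = 2/1 ≈ 2.000
  cycle 0 → 1 → 0: weight = 8, length = 2, mean = 8/2 ≈ 4.000
  cycle 0 → 2 → 0: weight = 4, length = 2, mean = 4/2 ≈ 2.000
  cycle 1 → 0 → 1: weight = 8, length = 2, mean = 8/2 ≈ 4.000
Minimum mean = 2.000, attained e.g. along the cycle 0 → 0 with weight 2 and length 1. So λ(A) = 2/1 = 2.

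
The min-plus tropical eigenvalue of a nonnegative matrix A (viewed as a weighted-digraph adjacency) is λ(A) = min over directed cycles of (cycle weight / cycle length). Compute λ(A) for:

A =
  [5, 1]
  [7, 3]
λ(A) = 3

Enumerate directed cycles and compute their means (weight / length). Sample:
  cycle 0 → 0: weight = 5, length = 1, mean = 5/1 ≈ 5.000
  cycle 1 → 1: weight = 3, length = 1, mean = 3/1 ≈ 3.000
  cycle 0 → 1 → 0: weight = 8, length = 2, mean = 8/2 ≈ 4.000
  cycle 1 → 0 → 1: weight = 8, length = 2, mean = 8/2 ≈ 4.000
Minimum mean = 3.000, attained e.g. along the cycle 1 → 1 with weight 3 and length 1. So λ(A) = 3/1 = 3.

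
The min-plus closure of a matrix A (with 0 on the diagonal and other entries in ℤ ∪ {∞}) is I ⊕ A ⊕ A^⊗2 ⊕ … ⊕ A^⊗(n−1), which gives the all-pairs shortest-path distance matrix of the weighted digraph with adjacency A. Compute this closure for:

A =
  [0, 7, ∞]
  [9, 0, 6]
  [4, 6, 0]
Closure =
  [0, 7, 13]
  [9, 0, 6]
  [4, 6, 0]

This is the Floyd-Warshall all-pairs shortest-path computation. For each intermediate vertex k = 0, 1, …, 2, update dist[i][j] ← min(dist[i][j], dist[i][k] + dist[k][j]). The final matrix gives, for each (i, j), the minimum total weight of any directed path from i to j (possibly empty when i = j).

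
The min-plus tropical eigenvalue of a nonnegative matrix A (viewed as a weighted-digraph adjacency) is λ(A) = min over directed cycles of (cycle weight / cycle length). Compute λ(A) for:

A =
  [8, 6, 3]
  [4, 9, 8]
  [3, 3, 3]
λ(A) = 3

Enumerate directed cycles and compute their means (weight / length). Sample:
  cycle 0 → 0: weight = 8, length = 1, mean = 8/1 ≈ 8.000
  cycle 1 → 1: weight = 9, length = 1, mean = 9/1 ≈ 9.000
  cycle 2 → 2: weight = 3, length = 1, mean = 3/1 ≈ 3.000
  cycle 0 → 1 → 0: weight = 10, length = 2, mean = 10/2 ≈ 5.000
  cycle 0 → 2 → 0: weight = 6, length = 2, mean = 6/2 ≈ 3.000
  cycle 1 → 0 → 1: weight = 10, length = 2, mean = 10/2 ≈ 5.000
Minimum mean = 3.000, attained e.g. along the cycle 2 → 2 with weight 3 and length 1. So λ(A) = 3/1 = 3.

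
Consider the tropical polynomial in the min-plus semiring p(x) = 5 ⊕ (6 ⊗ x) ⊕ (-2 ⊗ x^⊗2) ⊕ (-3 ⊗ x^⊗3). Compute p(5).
p(5) = 5

A tropical monomial a ⊗ x^⊗i evaluates to a + i · x. Evaluating each term at x = 5:
  Term 0 contributes 5 + 0 · 5 = 5
  Term 1 contributes 6 + 1 · 5 = 11
  Term 2 contributes -2 + 2 · 5 = 8
  Term 3 contributes -3 + 3 · 5 = 12
p(5) = ⊕ of these = min[5, 11, 8, 12] = 5.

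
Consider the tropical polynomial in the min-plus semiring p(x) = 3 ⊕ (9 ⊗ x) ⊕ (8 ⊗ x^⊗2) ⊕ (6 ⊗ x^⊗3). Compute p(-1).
p(-1) = 3

A tropical monomial a ⊗ x^⊗i evaluates to a + i · x. Evaluating each term at x = -1:
  Term 0 contributes 3 + 0 · -1 = 3
  Term 1 contributes 9 + 1 · -1 = 8
  Term 2 contributes 8 + 2 · -1 = 6
  Term 3 contributes 6 + 3 · -1 = 3
p(-1) = ⊕ of these = min[3, 8, 6, 3] = 3.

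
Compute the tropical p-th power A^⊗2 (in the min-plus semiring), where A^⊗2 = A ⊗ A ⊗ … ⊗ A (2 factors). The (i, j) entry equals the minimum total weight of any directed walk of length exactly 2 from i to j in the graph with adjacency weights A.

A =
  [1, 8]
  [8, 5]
A^⊗2 =
  [2, 9]
  [9, 10]

Each entry (A^⊗2)_ij equals the minimum over all length-2 walks i = v_0 → v_1 → … → v_2 = j of Σ_t A[v_t][v_{t+1}]. For example, for (i, j) = (0, 1) we minimise over 2 possible intermediate vertex sequences; the minimum is 9, attained along the walk 0 → 0 → 1.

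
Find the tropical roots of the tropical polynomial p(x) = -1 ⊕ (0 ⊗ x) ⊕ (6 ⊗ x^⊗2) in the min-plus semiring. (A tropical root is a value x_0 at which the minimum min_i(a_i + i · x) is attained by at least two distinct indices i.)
Roots: {-6, -1}

Each tropical root is a break point of the lower envelope of the lines y = a_i + i · x (there are 3 lines, with slopes 0, 1, ..., 2). Only the lines that attain the minimum somewhere contribute to roots; other lines are dominated. Here the surviving (envelope) indices are i = 2, i = 1, i = 0.
Intersections between consecutive envelope lines give the roots: for adjacent envelope indices i < j the intersection is x = (a_i − a_j) / (j − i). Reading off the sorted break points: {-6, -1}.
Verification: at each break x_0, at least two indices attain the minimum of min_i(a_i + i · x_0).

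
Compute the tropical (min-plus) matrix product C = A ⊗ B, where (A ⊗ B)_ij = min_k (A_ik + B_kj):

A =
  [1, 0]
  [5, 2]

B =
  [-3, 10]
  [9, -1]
A ⊗ B =
  [-2, -1]
  [2, 1]

Apply the min-plus product entry-by-entry:
  C[0][0] = min over k of (A[0][0] + B[0][0] = 1 + -3 = -2, A[0][1] + B[1][0] = 0 + 9 = 9) = -2 (attained at k = 0)
  C[0][1] = min over k of (A[0][0] + B[0][1] = 1 + 10 = 11, A[0][1] + B[1][1] = 0 + -1 = -1) = -1 (attained at k = 1)
  C[1][0] = min over k of (A[1][0] + B[0][0] = 5 + -3 = 2, A[1][1] + B[1][0] = 2 + 9 = 11) = 2 (attained at k = 0)
  C[1][1] = min over k of (A[1][0] + B[0][1] = 5 + 10 = 15, A[1][1] + B[1][1] = 2 + -1 = 1) = 1 (attained at k = 1)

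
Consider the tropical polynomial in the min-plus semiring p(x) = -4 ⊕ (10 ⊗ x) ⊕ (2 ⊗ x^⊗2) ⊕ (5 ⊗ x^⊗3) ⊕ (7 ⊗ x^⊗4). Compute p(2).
p(2) = -4

A tropical monomial a ⊗ x^⊗i evaluates to a + i · x. Evaluating each term at x = 2:
  Term 0 contributes -4 + 0 · 2 = -4
  Term 1 contributes 10 + 1 · 2 = 12
  Term 2 contributes 2 + 2 · 2 = 6
  Term 3 contributes 5 + 3 · 2 = 11
  Term 4 contributes 7 + 4 · 2 = 15
p(2) = ⊕ of these = min[-4, 12, 6, 11, 15] = -4.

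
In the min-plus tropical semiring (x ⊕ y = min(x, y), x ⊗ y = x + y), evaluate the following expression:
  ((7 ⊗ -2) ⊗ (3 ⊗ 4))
((7 ⊗ -2) ⊗ (3 ⊗ 4)) = 12

Expand innermost to outermost. Recall ⊕ takes the minimum of its arguments and ⊗ takes their sum. Working out the expression ((7 ⊗ -2) ⊗ (3 ⊗ 4)) gives 12.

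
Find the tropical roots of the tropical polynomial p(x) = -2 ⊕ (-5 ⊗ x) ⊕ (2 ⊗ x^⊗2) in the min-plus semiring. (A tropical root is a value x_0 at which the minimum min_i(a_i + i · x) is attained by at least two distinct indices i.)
Roots: {-7, 3}

Each tropical root is a break point of the lower envelope of the lines y = a_i + i · x (there are 3 lines, with slopes 0, 1, ..., 2). Only the lines that attain the minimum somewhere contribute to roots; other lines are dominated. Here the surviving (envelope) indices are i = 2, i = 1, i = 0.
Intersections between consecutive envelope lines give the roots: for adjacent envelope indices i < j the intersection is x = (a_i − a_j) / (j − i). Reading off the sorted break points: {-7, 3}.
Verification: at each break x_0, at least two indices attain the minimum of min_i(a_i + i · x_0).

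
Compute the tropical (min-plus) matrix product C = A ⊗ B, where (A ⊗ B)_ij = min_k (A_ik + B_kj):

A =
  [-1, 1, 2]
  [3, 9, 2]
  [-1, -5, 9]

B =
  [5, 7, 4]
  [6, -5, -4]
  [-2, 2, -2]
A ⊗ B =
  [0, -4, -3]
  [0, 4, 0]
  [1, -10, -9]

Apply the min-plus product entry-by-entry:
  C[0][0] = min over k of (A[0][0] + B[0][0] = -1 + 5 = 4, A[0][1] + B[1][0] = 1 + 6 = 7, A[0][2] + B[2][0] = 2 + -2 = 0) = 0 (attained at k = 2)
  C[0][1] = min over k of (A[0][0] + B[0][1] = -1 + 7 = 6, A[0][1] + B[1][1] = 1 + -5 = -4, A[0][2] + B[2][1] = 2 + 2 = 4) = -4 (attained at k = 1)
  C[0][2] = min over k of (A[0][0] + B[0][2] = -1 + 4 = 3, A[0][1] + B[1][2] = 1 + -4 = -3, A[0][2] + B[2][2] = 2 + -2 = 0) = -3 (attained at k = 1)
  C[1][0] = min over k of (A[1][0] + B[0][0] = 3 + 5 = 8, A[1][1] + B[1][0] = 9 + 6 = 15, A[1][2] + B[2][0] = 2 + -2 = 0) = 0 (attained at k = 2)
  C[1][1] = min over k of (A[1][0] + B[0][1] = 3 + 7 = 10, A[1][1] + B[1][1] = 9 + -5 = 4, A[1][2] + B[2][1] = 2 + 2 = 4) = 4 (attained at k = 1)
  C[1][2] = min over k of (A[1][0] + B[0][2] = 3 + 4 = 7, A[1][1] + B[1][2] = 9 + -4 = 5, A[1][2] + B[2][2] = 2 + -2 = 0) = 0 (attained at k = 2)
  C[2][0] = min over k of (A[2][0] + B[0][0] = -1 + 5 = 4, A[2][1] + B[1][0] = -5 + 6 = 1, A[2][2] + B[2][0] = 9 + -2 = 7) = 1 (attained at k = 1)
  C[2][1] = min over k of (A[2][0] + B[0][1] = -1 + 7 = 6, A[2][1] + B[1][1] = -5 + -5 = -10, A[2][2] + B[2][1] = 9 + 2 = 11) = -10 (attained at k = 1)
  C[2][2] = min over k of (A[2][0] + B[0][2] = -1 + 4 = 3, A[2][1] + B[1][2] = -5 + -4 = -9, A[2][2] + B[2][2] = 9 + -2 = 7) = -9 (attained at k = 1)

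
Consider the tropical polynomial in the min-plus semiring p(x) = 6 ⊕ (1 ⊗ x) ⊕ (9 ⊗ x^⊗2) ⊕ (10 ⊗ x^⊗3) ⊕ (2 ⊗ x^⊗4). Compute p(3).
p(3) = 4

A tropical monomial a ⊗ x^⊗i evaluates to a + i · x. Evaluating each term at x = 3:
  Term 0 contributes 6 + 0 · 3 = 6
  Term 1 contributes 1 + 1 · 3 = 4
  Term 2 contributes 9 + 2 · 3 = 15
  Term 3 contributes 10 + 3 · 3 = 19
  Term 4 contributes 2 + 4 · 3 = 14
p(3) = ⊕ of these = min[6, 4, 15, 19, 14] = 4.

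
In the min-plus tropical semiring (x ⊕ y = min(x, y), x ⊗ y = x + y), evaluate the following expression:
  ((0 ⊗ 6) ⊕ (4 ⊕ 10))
((0 ⊗ 6) ⊕ (4 ⊕ 10)) = 4

Expand innermost to outermost. Recall ⊕ takes the minimum of its arguments and ⊗ takes their sum. Working out the expression ((0 ⊗ 6) ⊕ (4 ⊕ 10)) gives 4.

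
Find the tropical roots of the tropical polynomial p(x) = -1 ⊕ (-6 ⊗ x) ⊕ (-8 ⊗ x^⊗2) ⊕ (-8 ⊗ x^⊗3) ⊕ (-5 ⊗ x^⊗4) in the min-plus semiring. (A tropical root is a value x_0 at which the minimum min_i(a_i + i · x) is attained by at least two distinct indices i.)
Roots: {-3, 0, 2, 5}

Each tropical root is a break point of the lower envelope of the lines y = a_i + i · x (there are 5 lines, with slopes 0, 1, ..., 4). Only the lines that attain the minimum somewhere contribute to roots; other lines are dominated. Here the surviving (envelope) indices are i = 4, i = 3, i = 2, i = 1, i = 0.
Intersections between consecutive envelope lines give the roots: for adjacent envelope indices i < j the intersection is x = (a_i − a_j) / (j − i). Reading off the sorted break points: {-3, 0, 2, 5}.
Verification: at each break x_0, at least two indices attain the minimum of min_i(a_i + i · x_0).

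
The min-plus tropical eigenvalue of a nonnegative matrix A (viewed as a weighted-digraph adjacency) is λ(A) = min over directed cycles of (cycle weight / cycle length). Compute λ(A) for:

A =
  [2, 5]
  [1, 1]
λ(A) = 1

Enumerate directed cycles and compute their means (weight / length). Sample:
  cycle 0 → 0: weight = 2, length = 1, mean = 2/1 ≈ 2.000
  cycle 1 → 1: weight = 1, length = 1, mean = 1/1 ≈ 1.000
  cycle 0 → 1 → 0: weight = 6, length = 2, mean = 6/2 ≈ 3.000
  cycle 1 → 0 → 1: weight = 6, length = 2, mean = 6/2 ≈ 3.000
Minimum mean = 1.000, attained e.g. along the cycle 1 → 1 with weight 1 and length 1. So λ(A) = 1/1 = 1.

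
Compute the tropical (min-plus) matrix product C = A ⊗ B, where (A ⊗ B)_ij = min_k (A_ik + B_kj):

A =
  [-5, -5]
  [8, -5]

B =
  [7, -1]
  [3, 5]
A ⊗ B =
  [-2, -6]
  [-2, 0]

Apply the min-plus product entry-by-entry:
  C[0][0] = min over k of (A[0][0] + B[0][0] = -5 + 7 = 2, A[0][1] + B[1][0] = -5 + 3 = -2) = -2 (attained at k = 1)
  C[0][1] = min over k of (A[0][0] + B[0][1] = -5 + -1 = -6, A[0][1] + B[1][1] = -5 + 5 = 0) = -6 (attained at k = 0)
  C[1][0] = min over k of (A[1][0] + B[0][0] = 8 + 7 = 15, A[1][1] + B[1][0] = -5 + 3 = -2) = -2 (attained at k = 1)
  C[1][1] = min over k of (A[1][0] + B[0][1] = 8 + -1 = 7, A[1][1] + B[1][1] = -5 + 5 = 0) = 0 (attained at k = 1)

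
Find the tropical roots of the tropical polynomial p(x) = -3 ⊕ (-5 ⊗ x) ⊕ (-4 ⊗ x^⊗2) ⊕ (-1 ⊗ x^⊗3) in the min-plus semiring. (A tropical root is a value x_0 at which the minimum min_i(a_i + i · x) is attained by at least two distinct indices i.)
Roots: {-3, -1, 2}

Each tropical root is a break point of the lower envelope of the lines y = a_i + i · x (there are 4 lines, with slopes 0, 1, ..., 3). Only the lines that attain the minimum somewhere contribute to roots; other lines are dominated. Here the surviving (envelope) indices are i = 3, i = 2, i = 1, i = 0.
Intersections between consecutive envelope lines give the roots: for adjacent envelope indices i < j the intersection is x = (a_i − a_j) / (j − i). Reading off the sorted break points: {-3, -1, 2}.
Verification: at each break x_0, at least two indices attain the minimum of min_i(a_i + i · x_0).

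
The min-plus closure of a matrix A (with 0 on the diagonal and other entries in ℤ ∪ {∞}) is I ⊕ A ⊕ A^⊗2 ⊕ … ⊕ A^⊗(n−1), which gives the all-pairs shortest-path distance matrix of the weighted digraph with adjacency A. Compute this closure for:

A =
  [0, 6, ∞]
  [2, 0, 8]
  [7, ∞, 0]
Closure =
  [0, 6, 14]
  [2, 0, 8]
  [7, 13, 0]

This is the Floyd-Warshall all-pairs shortest-path computation. For each intermediate vertex k = 0, 1, …, 2, update dist[i][j] ← min(dist[i][j], dist[i][k] + dist[k][j]). The final matrix gives, for each (i, j), the minimum total weight of any directed path from i to j (possibly empty when i = j).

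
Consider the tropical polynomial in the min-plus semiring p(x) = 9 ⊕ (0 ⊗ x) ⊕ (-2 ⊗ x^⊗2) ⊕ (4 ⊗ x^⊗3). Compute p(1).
p(1) = 0

A tropical monomial a ⊗ x^⊗i evaluates to a + i · x. Evaluating each term at x = 1:
  Term 0 contributes 9 + 0 · 1 = 9
  Term 1 contributes 0 + 1 · 1 = 1
  Term 2 contributes -2 + 2 · 1 = 0
  Term 3 contributes 4 + 3 · 1 = 7
p(1) = ⊕ of these = min[9, 1, 0, 7] = 0.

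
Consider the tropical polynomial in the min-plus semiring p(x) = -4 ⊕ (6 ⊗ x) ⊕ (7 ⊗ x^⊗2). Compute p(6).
p(6) = -4

A tropical monomial a ⊗ x^⊗i evaluates to a + i · x. Evaluating each term at x = 6:
  Term 0 contributes -4 + 0 · 6 = -4
  Term 1 contributes 6 + 1 · 6 = 12
  Term 2 contributes 7 + 2 · 6 = 19
p(6) = ⊕ of these = min[-4, 12, 19] = -4.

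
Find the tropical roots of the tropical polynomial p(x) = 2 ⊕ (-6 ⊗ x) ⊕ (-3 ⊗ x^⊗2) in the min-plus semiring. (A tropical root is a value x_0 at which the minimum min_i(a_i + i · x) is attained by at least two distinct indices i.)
Roots: {-3, 8}

Each tropical root is a break point of the lower envelope of the lines y = a_i + i · x (there are 3 lines, with slopes 0, 1, ..., 2). Only the lines that attain the minimum somewhere contribute to roots; other lines are dominated. Here the surviving (envelope) indices are i = 2, i = 1, i = 0.
Intersections between consecutive envelope lines give the roots: for adjacent envelope indices i < j the intersection is x = (a_i − a_j) / (j − i). Reading off the sorted break points: {-3, 8}.
Verification: at each break x_0, at least two indices attain the minimum of min_i(a_i + i · x_0).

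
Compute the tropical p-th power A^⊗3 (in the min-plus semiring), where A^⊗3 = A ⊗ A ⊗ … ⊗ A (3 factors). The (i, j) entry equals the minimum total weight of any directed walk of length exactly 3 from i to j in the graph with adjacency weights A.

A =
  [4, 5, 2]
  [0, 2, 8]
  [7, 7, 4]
A^⊗3 =
  [7, 9, 7]
  [4, 6, 4]
  [9, 11, 9]

Each entry (A^⊗3)_ij equals the minimum over all length-3 walks i = v_0 → v_1 → … → v_3 = j of Σ_t A[v_t][v_{t+1}]. For example, for (i, j) = (0, 2) we minimise over 9 possible intermediate vertex sequences; the minimum is 7, attained along the walk 0 → 1 → 0 → 2.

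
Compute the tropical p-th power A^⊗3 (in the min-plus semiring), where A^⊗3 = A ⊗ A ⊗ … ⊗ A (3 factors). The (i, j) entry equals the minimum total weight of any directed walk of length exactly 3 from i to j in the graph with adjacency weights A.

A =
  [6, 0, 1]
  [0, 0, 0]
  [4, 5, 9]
A^⊗3 =
  [0, 0, 0]
  [0, 0, 0]
  [4, 4, 4]

Each entry (A^⊗3)_ij equals the minimum over all length-3 walks i = v_0 → v_1 → … → v_3 = j of Σ_t A[v_t][v_{t+1}]. For example, for (i, j) = (0, 2) we minimise over 9 possible intermediate vertex sequences; the minimum is 0, attained along the walk 0 → 1 → 1 → 2.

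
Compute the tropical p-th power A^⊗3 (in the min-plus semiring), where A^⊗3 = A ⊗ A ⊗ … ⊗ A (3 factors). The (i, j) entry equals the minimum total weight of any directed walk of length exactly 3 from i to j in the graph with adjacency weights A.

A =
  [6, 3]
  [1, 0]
A^⊗3 =
  [4, 3]
  [1, 0]

Each entry (A^⊗3)_ij equals the minimum over all length-3 walks i = v_0 → v_1 → … → v_3 = j of Σ_t A[v_t][v_{t+1}]. For example, for (i, j) = (0, 1) we minimise over 4 possible intermediate vertex sequences; the minimum is 3, attained along the walk 0 → 1 → 1 → 1.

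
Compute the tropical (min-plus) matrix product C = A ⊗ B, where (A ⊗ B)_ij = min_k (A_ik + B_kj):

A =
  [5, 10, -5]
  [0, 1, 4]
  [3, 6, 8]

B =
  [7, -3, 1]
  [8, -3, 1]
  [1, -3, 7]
A ⊗ B =
  [-4, -8, 2]
  [5, -3, 1]
  [9, 0, 4]

Apply the min-plus product entry-by-entry:
  C[0][0] = min over k of (A[0][0] + B[0][0] = 5 + 7 = 12, A[0][1] + B[1][0] = 10 + 8 = 18, A[0][2] + B[2][0] = -5 + 1 = -4) = -4 (attained at k = 2)
  C[0][1] = min over k of (A[0][0] + B[0][1] = 5 + -3 = 2, A[0][1] + B[1][1] = 10 + -3 = 7, A[0][2] + B[2][1] = -5 + -3 = -8) = -8 (attained at k = 2)
  C[0][2] = min over k of (A[0][0] + B[0][2] = 5 + 1 = 6, A[0][1] + B[1][2] = 10 + 1 = 11, A[0][2] + B[2][2] = -5 + 7 = 2) = 2 (attained at k = 2)
  C[1][0] = min over k of (A[1][0] + B[0][0] = 0 + 7 = 7, A[1][1] + B[1][0] = 1 + 8 = 9, A[1][2] + B[2][0] = 4 + 1 = 5) = 5 (attained at k = 2)
  C[1][1] = min over k of (A[1][0] + B[0][1] = 0 + -3 = -3, A[1][1] + B[1][1] = 1 + -3 = -2, A[1][2] + B[2][1] = 4 + -3 = 1) = -3 (attained at k = 0)
  C[1][2] = min over k of (A[1][0] + B[0][2] = 0 + 1 = 1, A[1][1] + B[1][2] = 1 + 1 = 2, A[1][2] + B[2][2] = 4 + 7 = 11) = 1 (attained at k = 0)
  C[2][0] = min over k of (A[2][0] + B[0][0] = 3 + 7 = 10, A[2][1] + B[1][0] = 6 + 8 = 14, A[2][2] + B[2][0] = 8 + 1 = 9) = 9 (attained at k = 2)
  C[2][1] = min over k of (A[2][0] + B[0][1] = 3 + -3 = 0, A[2][1] + B[1][1] = 6 + -3 = 3, A[2][2] + B[2][1] = 8 + -3 = 5) = 0 (attained at k = 0)
  C[2][2] = min over k of (A[2][0] + B[0][2] = 3 + 1 = 4, A[2][1] + B[1][2] = 6 + 1 = 7, A[2][2] + B[2][2] = 8 + 7 = 15) = 4 (attained at k = 0)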